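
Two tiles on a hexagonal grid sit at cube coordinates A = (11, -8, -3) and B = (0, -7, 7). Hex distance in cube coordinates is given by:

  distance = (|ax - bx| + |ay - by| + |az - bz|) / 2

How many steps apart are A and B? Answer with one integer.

Answer: 11

Derivation:
|ax - bx| = |11 - 0| = 11
|ay - by| = |-8 - (-7)| = 1
|az - bz| = |-3 - 7| = 10
distance = (11 + 1 + 10) / 2 = 22 / 2 = 11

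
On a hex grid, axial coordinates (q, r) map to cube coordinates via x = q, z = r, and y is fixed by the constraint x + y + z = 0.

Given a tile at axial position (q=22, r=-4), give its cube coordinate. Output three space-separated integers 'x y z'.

Answer: 22 -18 -4

Derivation:
x = q = 22
z = r = -4
y = -x - z = -(22) - (-4) = -18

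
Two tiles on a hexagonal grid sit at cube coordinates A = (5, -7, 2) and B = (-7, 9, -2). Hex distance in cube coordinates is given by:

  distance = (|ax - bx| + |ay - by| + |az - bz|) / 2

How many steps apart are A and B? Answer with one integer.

Answer: 16

Derivation:
|ax - bx| = |5 - (-7)| = 12
|ay - by| = |-7 - 9| = 16
|az - bz| = |2 - (-2)| = 4
distance = (12 + 16 + 4) / 2 = 32 / 2 = 16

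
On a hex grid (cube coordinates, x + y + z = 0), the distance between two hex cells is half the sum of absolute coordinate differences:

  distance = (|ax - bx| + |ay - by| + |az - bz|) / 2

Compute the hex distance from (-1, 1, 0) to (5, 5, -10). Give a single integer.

|ax - bx| = |-1 - 5| = 6
|ay - by| = |1 - 5| = 4
|az - bz| = |0 - (-10)| = 10
distance = (6 + 4 + 10) / 2 = 20 / 2 = 10

Answer: 10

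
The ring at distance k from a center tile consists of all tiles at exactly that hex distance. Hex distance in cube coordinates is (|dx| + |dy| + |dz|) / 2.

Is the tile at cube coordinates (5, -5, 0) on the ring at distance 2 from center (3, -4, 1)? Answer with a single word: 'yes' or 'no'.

|px - cx| = |5 - 3| = 2
|py - cy| = |-5 - (-4)| = 1
|pz - cz| = |0 - 1| = 1
distance = (2+1+1)/2 = 4/2 = 2
radius = 2; distance == radius -> yes

Answer: yes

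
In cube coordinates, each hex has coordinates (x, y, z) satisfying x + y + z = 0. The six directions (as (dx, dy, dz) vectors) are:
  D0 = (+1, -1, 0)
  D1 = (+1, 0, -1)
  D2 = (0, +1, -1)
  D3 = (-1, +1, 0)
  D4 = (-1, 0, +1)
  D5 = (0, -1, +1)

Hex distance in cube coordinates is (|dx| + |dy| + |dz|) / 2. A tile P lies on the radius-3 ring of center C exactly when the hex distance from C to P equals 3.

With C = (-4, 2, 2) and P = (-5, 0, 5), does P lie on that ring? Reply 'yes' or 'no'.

|px - cx| = |-5 - (-4)| = 1
|py - cy| = |0 - 2| = 2
|pz - cz| = |5 - 2| = 3
distance = (1+2+3)/2 = 6/2 = 3
radius = 3; distance == radius -> yes

Answer: yes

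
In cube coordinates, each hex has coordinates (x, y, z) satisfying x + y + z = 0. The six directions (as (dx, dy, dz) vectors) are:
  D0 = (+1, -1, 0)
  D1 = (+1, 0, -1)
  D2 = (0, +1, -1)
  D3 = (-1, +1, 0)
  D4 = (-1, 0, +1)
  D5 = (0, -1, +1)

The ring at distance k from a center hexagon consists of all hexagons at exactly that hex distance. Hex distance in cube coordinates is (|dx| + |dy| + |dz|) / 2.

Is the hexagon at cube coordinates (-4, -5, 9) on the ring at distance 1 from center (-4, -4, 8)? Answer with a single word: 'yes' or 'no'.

Answer: yes

Derivation:
|px - cx| = |-4 - (-4)| = 0
|py - cy| = |-5 - (-4)| = 1
|pz - cz| = |9 - 8| = 1
distance = (0+1+1)/2 = 2/2 = 1
radius = 1; distance == radius -> yes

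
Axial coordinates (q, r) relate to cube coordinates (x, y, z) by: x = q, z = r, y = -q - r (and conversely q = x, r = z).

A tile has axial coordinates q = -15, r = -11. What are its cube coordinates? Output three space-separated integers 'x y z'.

x = q = -15
z = r = -11
y = -x - z = -(-15) - (-11) = 26

Answer: -15 26 -11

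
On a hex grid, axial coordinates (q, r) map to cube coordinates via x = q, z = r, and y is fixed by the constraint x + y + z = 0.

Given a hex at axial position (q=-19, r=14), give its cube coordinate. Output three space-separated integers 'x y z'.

x = q = -19
z = r = 14
y = -x - z = -(-19) - (14) = 5

Answer: -19 5 14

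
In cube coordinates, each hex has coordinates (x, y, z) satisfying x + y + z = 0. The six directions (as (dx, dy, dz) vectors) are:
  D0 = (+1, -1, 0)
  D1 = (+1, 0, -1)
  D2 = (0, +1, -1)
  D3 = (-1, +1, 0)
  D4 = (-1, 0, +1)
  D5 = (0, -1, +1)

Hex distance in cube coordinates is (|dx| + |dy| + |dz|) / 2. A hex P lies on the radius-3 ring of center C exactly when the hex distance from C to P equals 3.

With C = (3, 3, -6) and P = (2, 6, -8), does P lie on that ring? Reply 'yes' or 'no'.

|px - cx| = |2 - 3| = 1
|py - cy| = |6 - 3| = 3
|pz - cz| = |-8 - (-6)| = 2
distance = (1+3+2)/2 = 6/2 = 3
radius = 3; distance == radius -> yes

Answer: yes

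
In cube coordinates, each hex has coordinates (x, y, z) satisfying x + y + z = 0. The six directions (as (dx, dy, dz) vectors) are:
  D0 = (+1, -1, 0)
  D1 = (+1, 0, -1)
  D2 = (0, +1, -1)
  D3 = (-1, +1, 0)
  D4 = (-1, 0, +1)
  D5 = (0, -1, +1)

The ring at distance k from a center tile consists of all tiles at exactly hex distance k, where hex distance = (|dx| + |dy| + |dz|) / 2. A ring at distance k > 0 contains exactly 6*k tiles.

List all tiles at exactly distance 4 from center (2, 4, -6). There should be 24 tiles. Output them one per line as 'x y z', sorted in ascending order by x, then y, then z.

Walk ring at distance 4 from (2, 4, -6):
Start at center + D4*4 = (-2, 4, -2)
  hex 0: (-2, 4, -2)
  hex 1: (-1, 3, -2)
  hex 2: (0, 2, -2)
  hex 3: (1, 1, -2)
  hex 4: (2, 0, -2)
  hex 5: (3, 0, -3)
  hex 6: (4, 0, -4)
  hex 7: (5, 0, -5)
  hex 8: (6, 0, -6)
  hex 9: (6, 1, -7)
  hex 10: (6, 2, -8)
  hex 11: (6, 3, -9)
  hex 12: (6, 4, -10)
  hex 13: (5, 5, -10)
  hex 14: (4, 6, -10)
  hex 15: (3, 7, -10)
  hex 16: (2, 8, -10)
  hex 17: (1, 8, -9)
  hex 18: (0, 8, -8)
  hex 19: (-1, 8, -7)
  hex 20: (-2, 8, -6)
  hex 21: (-2, 7, -5)
  hex 22: (-2, 6, -4)
  hex 23: (-2, 5, -3)
Sorted: 24 hexes.

Answer: -2 4 -2
-2 5 -3
-2 6 -4
-2 7 -5
-2 8 -6
-1 3 -2
-1 8 -7
0 2 -2
0 8 -8
1 1 -2
1 8 -9
2 0 -2
2 8 -10
3 0 -3
3 7 -10
4 0 -4
4 6 -10
5 0 -5
5 5 -10
6 0 -6
6 1 -7
6 2 -8
6 3 -9
6 4 -10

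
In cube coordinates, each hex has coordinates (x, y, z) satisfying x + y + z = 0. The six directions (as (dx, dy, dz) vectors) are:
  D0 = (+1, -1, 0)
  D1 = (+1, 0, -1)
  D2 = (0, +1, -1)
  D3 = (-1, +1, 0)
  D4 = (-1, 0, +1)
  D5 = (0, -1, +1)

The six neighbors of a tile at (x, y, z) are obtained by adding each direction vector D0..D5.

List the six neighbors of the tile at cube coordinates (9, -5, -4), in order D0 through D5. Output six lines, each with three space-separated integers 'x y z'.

Center: (9, -5, -4). Add each direction:
  D0: (9, -5, -4) + (1, -1, 0) = (10, -6, -4)
  D1: (9, -5, -4) + (1, 0, -1) = (10, -5, -5)
  D2: (9, -5, -4) + (0, 1, -1) = (9, -4, -5)
  D3: (9, -5, -4) + (-1, 1, 0) = (8, -4, -4)
  D4: (9, -5, -4) + (-1, 0, 1) = (8, -5, -3)
  D5: (9, -5, -4) + (0, -1, 1) = (9, -6, -3)

Answer: 10 -6 -4
10 -5 -5
9 -4 -5
8 -4 -4
8 -5 -3
9 -6 -3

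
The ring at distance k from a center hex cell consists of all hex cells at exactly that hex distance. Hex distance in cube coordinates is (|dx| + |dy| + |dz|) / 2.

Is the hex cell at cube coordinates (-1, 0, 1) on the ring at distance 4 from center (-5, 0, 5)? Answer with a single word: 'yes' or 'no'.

|px - cx| = |-1 - (-5)| = 4
|py - cy| = |0 - 0| = 0
|pz - cz| = |1 - 5| = 4
distance = (4+0+4)/2 = 8/2 = 4
radius = 4; distance == radius -> yes

Answer: yes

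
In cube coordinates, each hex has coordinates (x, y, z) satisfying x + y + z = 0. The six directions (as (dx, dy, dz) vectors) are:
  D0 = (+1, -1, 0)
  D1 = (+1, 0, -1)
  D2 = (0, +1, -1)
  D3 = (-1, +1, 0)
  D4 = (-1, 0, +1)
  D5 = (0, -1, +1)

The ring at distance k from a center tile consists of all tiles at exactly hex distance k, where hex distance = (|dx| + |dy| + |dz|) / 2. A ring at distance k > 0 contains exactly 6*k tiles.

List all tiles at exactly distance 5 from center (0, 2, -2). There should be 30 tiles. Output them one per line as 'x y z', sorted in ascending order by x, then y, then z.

Walk ring at distance 5 from (0, 2, -2):
Start at center + D4*5 = (-5, 2, 3)
  hex 0: (-5, 2, 3)
  hex 1: (-4, 1, 3)
  hex 2: (-3, 0, 3)
  hex 3: (-2, -1, 3)
  hex 4: (-1, -2, 3)
  hex 5: (0, -3, 3)
  hex 6: (1, -3, 2)
  hex 7: (2, -3, 1)
  hex 8: (3, -3, 0)
  hex 9: (4, -3, -1)
  hex 10: (5, -3, -2)
  hex 11: (5, -2, -3)
  hex 12: (5, -1, -4)
  hex 13: (5, 0, -5)
  hex 14: (5, 1, -6)
  hex 15: (5, 2, -7)
  hex 16: (4, 3, -7)
  hex 17: (3, 4, -7)
  hex 18: (2, 5, -7)
  hex 19: (1, 6, -7)
  hex 20: (0, 7, -7)
  hex 21: (-1, 7, -6)
  hex 22: (-2, 7, -5)
  hex 23: (-3, 7, -4)
  hex 24: (-4, 7, -3)
  hex 25: (-5, 7, -2)
  hex 26: (-5, 6, -1)
  hex 27: (-5, 5, 0)
  hex 28: (-5, 4, 1)
  hex 29: (-5, 3, 2)
Sorted: 30 hexes.

Answer: -5 2 3
-5 3 2
-5 4 1
-5 5 0
-5 6 -1
-5 7 -2
-4 1 3
-4 7 -3
-3 0 3
-3 7 -4
-2 -1 3
-2 7 -5
-1 -2 3
-1 7 -6
0 -3 3
0 7 -7
1 -3 2
1 6 -7
2 -3 1
2 5 -7
3 -3 0
3 4 -7
4 -3 -1
4 3 -7
5 -3 -2
5 -2 -3
5 -1 -4
5 0 -5
5 1 -6
5 2 -7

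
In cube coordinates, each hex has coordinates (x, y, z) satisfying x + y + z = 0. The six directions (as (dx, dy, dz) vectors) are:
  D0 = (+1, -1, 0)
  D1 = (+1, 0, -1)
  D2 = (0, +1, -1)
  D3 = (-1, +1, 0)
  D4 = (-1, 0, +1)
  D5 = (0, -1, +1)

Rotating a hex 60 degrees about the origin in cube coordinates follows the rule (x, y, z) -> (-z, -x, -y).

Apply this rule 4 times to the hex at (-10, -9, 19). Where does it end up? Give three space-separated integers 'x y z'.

Start: (-10, -9, 19)
Step 1: (-10, -9, 19) -> (-(19), -(-10), -(-9)) = (-19, 10, 9)
Step 2: (-19, 10, 9) -> (-(9), -(-19), -(10)) = (-9, 19, -10)
Step 3: (-9, 19, -10) -> (-(-10), -(-9), -(19)) = (10, 9, -19)
Step 4: (10, 9, -19) -> (-(-19), -(10), -(9)) = (19, -10, -9)

Answer: 19 -10 -9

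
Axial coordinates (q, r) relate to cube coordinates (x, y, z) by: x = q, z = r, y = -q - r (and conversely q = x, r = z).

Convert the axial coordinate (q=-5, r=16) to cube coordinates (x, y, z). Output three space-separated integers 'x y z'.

Answer: -5 -11 16

Derivation:
x = q = -5
z = r = 16
y = -x - z = -(-5) - (16) = -11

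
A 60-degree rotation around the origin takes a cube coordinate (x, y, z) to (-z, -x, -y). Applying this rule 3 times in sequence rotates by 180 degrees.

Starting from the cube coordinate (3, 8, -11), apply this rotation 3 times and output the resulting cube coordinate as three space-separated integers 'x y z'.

Start: (3, 8, -11)
Step 1: (3, 8, -11) -> (-(-11), -(3), -(8)) = (11, -3, -8)
Step 2: (11, -3, -8) -> (-(-8), -(11), -(-3)) = (8, -11, 3)
Step 3: (8, -11, 3) -> (-(3), -(8), -(-11)) = (-3, -8, 11)

Answer: -3 -8 11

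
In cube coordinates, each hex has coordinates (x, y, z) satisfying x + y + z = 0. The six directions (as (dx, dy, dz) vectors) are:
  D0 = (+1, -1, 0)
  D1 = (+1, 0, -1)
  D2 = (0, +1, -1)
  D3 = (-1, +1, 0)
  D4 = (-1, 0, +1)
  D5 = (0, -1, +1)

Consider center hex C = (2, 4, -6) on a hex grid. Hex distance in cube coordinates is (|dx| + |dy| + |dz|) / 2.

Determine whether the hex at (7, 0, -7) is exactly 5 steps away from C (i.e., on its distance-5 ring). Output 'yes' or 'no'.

Answer: yes

Derivation:
|px - cx| = |7 - 2| = 5
|py - cy| = |0 - 4| = 4
|pz - cz| = |-7 - (-6)| = 1
distance = (5+4+1)/2 = 10/2 = 5
radius = 5; distance == radius -> yes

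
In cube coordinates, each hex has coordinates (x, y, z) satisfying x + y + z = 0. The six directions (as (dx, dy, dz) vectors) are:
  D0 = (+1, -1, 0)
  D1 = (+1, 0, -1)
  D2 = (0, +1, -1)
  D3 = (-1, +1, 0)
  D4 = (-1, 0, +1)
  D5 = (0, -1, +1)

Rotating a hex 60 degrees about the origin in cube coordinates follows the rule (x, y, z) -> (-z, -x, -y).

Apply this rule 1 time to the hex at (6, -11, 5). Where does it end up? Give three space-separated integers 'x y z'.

Answer: -5 -6 11

Derivation:
Start: (6, -11, 5)
Step 1: (6, -11, 5) -> (-(5), -(6), -(-11)) = (-5, -6, 11)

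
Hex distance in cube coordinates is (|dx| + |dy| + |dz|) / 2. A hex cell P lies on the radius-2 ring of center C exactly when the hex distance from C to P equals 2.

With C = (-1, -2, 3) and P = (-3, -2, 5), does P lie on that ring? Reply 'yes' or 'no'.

|px - cx| = |-3 - (-1)| = 2
|py - cy| = |-2 - (-2)| = 0
|pz - cz| = |5 - 3| = 2
distance = (2+0+2)/2 = 4/2 = 2
radius = 2; distance == radius -> yes

Answer: yes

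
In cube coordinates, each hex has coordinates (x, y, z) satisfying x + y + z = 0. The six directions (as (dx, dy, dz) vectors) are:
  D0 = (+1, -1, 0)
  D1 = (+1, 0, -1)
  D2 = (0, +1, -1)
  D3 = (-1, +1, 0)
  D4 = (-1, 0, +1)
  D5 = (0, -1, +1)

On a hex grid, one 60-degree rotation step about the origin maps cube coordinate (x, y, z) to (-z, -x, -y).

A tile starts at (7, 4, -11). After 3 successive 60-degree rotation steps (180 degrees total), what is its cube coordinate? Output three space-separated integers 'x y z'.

Answer: -7 -4 11

Derivation:
Start: (7, 4, -11)
Step 1: (7, 4, -11) -> (-(-11), -(7), -(4)) = (11, -7, -4)
Step 2: (11, -7, -4) -> (-(-4), -(11), -(-7)) = (4, -11, 7)
Step 3: (4, -11, 7) -> (-(7), -(4), -(-11)) = (-7, -4, 11)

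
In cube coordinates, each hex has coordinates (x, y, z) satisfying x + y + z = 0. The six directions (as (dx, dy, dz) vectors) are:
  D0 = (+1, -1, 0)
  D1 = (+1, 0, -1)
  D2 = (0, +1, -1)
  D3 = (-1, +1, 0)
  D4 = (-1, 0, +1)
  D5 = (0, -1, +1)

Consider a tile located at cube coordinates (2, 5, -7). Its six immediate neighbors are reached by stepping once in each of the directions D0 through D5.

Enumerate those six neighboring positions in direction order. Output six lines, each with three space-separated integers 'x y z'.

Center: (2, 5, -7). Add each direction:
  D0: (2, 5, -7) + (1, -1, 0) = (3, 4, -7)
  D1: (2, 5, -7) + (1, 0, -1) = (3, 5, -8)
  D2: (2, 5, -7) + (0, 1, -1) = (2, 6, -8)
  D3: (2, 5, -7) + (-1, 1, 0) = (1, 6, -7)
  D4: (2, 5, -7) + (-1, 0, 1) = (1, 5, -6)
  D5: (2, 5, -7) + (0, -1, 1) = (2, 4, -6)

Answer: 3 4 -7
3 5 -8
2 6 -8
1 6 -7
1 5 -6
2 4 -6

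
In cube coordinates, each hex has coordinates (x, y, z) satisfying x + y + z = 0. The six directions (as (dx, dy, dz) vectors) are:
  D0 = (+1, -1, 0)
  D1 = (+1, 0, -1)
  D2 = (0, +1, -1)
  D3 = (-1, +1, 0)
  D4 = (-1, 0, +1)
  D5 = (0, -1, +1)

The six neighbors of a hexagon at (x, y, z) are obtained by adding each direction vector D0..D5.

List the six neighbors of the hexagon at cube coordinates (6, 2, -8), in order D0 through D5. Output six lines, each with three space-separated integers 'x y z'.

Center: (6, 2, -8). Add each direction:
  D0: (6, 2, -8) + (1, -1, 0) = (7, 1, -8)
  D1: (6, 2, -8) + (1, 0, -1) = (7, 2, -9)
  D2: (6, 2, -8) + (0, 1, -1) = (6, 3, -9)
  D3: (6, 2, -8) + (-1, 1, 0) = (5, 3, -8)
  D4: (6, 2, -8) + (-1, 0, 1) = (5, 2, -7)
  D5: (6, 2, -8) + (0, -1, 1) = (6, 1, -7)

Answer: 7 1 -8
7 2 -9
6 3 -9
5 3 -8
5 2 -7
6 1 -7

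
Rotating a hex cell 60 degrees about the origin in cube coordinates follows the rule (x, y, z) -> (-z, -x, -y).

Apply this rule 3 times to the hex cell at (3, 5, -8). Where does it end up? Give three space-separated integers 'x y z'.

Start: (3, 5, -8)
Step 1: (3, 5, -8) -> (-(-8), -(3), -(5)) = (8, -3, -5)
Step 2: (8, -3, -5) -> (-(-5), -(8), -(-3)) = (5, -8, 3)
Step 3: (5, -8, 3) -> (-(3), -(5), -(-8)) = (-3, -5, 8)

Answer: -3 -5 8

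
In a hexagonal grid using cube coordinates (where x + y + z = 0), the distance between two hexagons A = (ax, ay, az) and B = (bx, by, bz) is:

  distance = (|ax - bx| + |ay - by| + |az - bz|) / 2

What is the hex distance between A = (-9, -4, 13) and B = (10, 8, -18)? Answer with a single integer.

Answer: 31

Derivation:
|ax - bx| = |-9 - 10| = 19
|ay - by| = |-4 - 8| = 12
|az - bz| = |13 - (-18)| = 31
distance = (19 + 12 + 31) / 2 = 62 / 2 = 31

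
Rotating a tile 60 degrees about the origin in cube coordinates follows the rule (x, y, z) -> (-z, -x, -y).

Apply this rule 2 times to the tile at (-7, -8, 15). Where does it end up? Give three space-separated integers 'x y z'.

Start: (-7, -8, 15)
Step 1: (-7, -8, 15) -> (-(15), -(-7), -(-8)) = (-15, 7, 8)
Step 2: (-15, 7, 8) -> (-(8), -(-15), -(7)) = (-8, 15, -7)

Answer: -8 15 -7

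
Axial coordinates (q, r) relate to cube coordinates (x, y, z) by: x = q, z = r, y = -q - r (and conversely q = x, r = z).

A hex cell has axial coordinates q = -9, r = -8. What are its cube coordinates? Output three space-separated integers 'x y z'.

Answer: -9 17 -8

Derivation:
x = q = -9
z = r = -8
y = -x - z = -(-9) - (-8) = 17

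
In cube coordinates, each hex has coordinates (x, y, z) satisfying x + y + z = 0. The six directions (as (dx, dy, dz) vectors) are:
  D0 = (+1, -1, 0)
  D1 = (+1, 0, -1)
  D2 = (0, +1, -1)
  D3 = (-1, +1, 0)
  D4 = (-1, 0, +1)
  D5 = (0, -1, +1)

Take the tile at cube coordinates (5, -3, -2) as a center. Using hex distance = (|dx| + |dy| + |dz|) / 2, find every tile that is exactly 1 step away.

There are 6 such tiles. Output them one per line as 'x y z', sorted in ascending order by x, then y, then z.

Answer: 4 -3 -1
4 -2 -2
5 -4 -1
5 -2 -3
6 -4 -2
6 -3 -3

Derivation:
Walk ring at distance 1 from (5, -3, -2):
Start at center + D4*1 = (4, -3, -1)
  hex 0: (4, -3, -1)
  hex 1: (5, -4, -1)
  hex 2: (6, -4, -2)
  hex 3: (6, -3, -3)
  hex 4: (5, -2, -3)
  hex 5: (4, -2, -2)
Sorted: 6 hexes.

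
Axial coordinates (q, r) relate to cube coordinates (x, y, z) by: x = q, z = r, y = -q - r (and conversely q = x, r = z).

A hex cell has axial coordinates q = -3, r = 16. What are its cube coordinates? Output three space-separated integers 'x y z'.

Answer: -3 -13 16

Derivation:
x = q = -3
z = r = 16
y = -x - z = -(-3) - (16) = -13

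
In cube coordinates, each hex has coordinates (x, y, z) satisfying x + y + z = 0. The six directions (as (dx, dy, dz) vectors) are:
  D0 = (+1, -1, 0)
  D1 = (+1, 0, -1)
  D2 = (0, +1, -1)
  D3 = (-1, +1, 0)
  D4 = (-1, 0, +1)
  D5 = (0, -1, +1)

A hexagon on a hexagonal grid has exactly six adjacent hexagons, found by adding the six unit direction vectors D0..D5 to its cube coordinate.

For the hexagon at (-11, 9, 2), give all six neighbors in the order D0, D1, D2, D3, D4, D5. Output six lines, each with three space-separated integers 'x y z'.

Answer: -10 8 2
-10 9 1
-11 10 1
-12 10 2
-12 9 3
-11 8 3

Derivation:
Center: (-11, 9, 2). Add each direction:
  D0: (-11, 9, 2) + (1, -1, 0) = (-10, 8, 2)
  D1: (-11, 9, 2) + (1, 0, -1) = (-10, 9, 1)
  D2: (-11, 9, 2) + (0, 1, -1) = (-11, 10, 1)
  D3: (-11, 9, 2) + (-1, 1, 0) = (-12, 10, 2)
  D4: (-11, 9, 2) + (-1, 0, 1) = (-12, 9, 3)
  D5: (-11, 9, 2) + (0, -1, 1) = (-11, 8, 3)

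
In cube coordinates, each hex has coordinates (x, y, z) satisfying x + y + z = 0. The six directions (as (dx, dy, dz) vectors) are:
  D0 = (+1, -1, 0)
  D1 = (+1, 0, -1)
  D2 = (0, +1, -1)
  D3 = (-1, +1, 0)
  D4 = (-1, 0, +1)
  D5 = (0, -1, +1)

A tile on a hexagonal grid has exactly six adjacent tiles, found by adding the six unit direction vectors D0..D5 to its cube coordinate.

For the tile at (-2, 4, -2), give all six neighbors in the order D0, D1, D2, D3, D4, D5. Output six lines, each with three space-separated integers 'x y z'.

Answer: -1 3 -2
-1 4 -3
-2 5 -3
-3 5 -2
-3 4 -1
-2 3 -1

Derivation:
Center: (-2, 4, -2). Add each direction:
  D0: (-2, 4, -2) + (1, -1, 0) = (-1, 3, -2)
  D1: (-2, 4, -2) + (1, 0, -1) = (-1, 4, -3)
  D2: (-2, 4, -2) + (0, 1, -1) = (-2, 5, -3)
  D3: (-2, 4, -2) + (-1, 1, 0) = (-3, 5, -2)
  D4: (-2, 4, -2) + (-1, 0, 1) = (-3, 4, -1)
  D5: (-2, 4, -2) + (0, -1, 1) = (-2, 3, -1)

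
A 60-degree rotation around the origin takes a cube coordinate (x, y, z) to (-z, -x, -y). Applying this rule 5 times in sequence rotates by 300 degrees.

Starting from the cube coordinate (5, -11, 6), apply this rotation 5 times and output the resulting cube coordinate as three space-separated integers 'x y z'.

Start: (5, -11, 6)
Step 1: (5, -11, 6) -> (-(6), -(5), -(-11)) = (-6, -5, 11)
Step 2: (-6, -5, 11) -> (-(11), -(-6), -(-5)) = (-11, 6, 5)
Step 3: (-11, 6, 5) -> (-(5), -(-11), -(6)) = (-5, 11, -6)
Step 4: (-5, 11, -6) -> (-(-6), -(-5), -(11)) = (6, 5, -11)
Step 5: (6, 5, -11) -> (-(-11), -(6), -(5)) = (11, -6, -5)

Answer: 11 -6 -5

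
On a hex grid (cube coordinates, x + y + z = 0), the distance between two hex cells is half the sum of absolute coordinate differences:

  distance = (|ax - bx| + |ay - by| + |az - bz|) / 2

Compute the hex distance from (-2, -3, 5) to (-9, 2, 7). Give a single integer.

|ax - bx| = |-2 - (-9)| = 7
|ay - by| = |-3 - 2| = 5
|az - bz| = |5 - 7| = 2
distance = (7 + 5 + 2) / 2 = 14 / 2 = 7

Answer: 7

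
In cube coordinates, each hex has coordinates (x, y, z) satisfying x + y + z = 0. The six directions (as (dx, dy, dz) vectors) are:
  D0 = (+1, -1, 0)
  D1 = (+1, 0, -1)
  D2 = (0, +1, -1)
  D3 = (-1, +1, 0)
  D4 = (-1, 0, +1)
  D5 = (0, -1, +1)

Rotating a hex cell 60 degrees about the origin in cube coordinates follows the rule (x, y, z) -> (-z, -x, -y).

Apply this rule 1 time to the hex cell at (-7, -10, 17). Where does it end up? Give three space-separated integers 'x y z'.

Start: (-7, -10, 17)
Step 1: (-7, -10, 17) -> (-(17), -(-7), -(-10)) = (-17, 7, 10)

Answer: -17 7 10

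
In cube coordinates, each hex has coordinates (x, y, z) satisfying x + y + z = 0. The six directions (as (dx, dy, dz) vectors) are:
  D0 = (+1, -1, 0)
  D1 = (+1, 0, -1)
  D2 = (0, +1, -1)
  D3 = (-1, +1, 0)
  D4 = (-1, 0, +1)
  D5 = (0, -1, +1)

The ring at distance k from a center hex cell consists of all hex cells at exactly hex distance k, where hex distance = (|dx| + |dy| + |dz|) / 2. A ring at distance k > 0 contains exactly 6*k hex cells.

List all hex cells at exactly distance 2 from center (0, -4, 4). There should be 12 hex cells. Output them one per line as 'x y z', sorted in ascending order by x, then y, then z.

Answer: -2 -4 6
-2 -3 5
-2 -2 4
-1 -5 6
-1 -2 3
0 -6 6
0 -2 2
1 -6 5
1 -3 2
2 -6 4
2 -5 3
2 -4 2

Derivation:
Walk ring at distance 2 from (0, -4, 4):
Start at center + D4*2 = (-2, -4, 6)
  hex 0: (-2, -4, 6)
  hex 1: (-1, -5, 6)
  hex 2: (0, -6, 6)
  hex 3: (1, -6, 5)
  hex 4: (2, -6, 4)
  hex 5: (2, -5, 3)
  hex 6: (2, -4, 2)
  hex 7: (1, -3, 2)
  hex 8: (0, -2, 2)
  hex 9: (-1, -2, 3)
  hex 10: (-2, -2, 4)
  hex 11: (-2, -3, 5)
Sorted: 12 hexes.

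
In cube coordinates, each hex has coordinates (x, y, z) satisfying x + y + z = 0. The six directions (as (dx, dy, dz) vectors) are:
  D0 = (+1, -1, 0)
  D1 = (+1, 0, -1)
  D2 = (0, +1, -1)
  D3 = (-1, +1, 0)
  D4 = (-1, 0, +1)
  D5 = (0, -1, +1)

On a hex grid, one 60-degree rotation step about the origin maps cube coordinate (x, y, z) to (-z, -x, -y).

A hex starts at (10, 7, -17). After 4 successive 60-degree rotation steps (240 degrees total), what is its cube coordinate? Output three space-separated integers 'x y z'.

Start: (10, 7, -17)
Step 1: (10, 7, -17) -> (-(-17), -(10), -(7)) = (17, -10, -7)
Step 2: (17, -10, -7) -> (-(-7), -(17), -(-10)) = (7, -17, 10)
Step 3: (7, -17, 10) -> (-(10), -(7), -(-17)) = (-10, -7, 17)
Step 4: (-10, -7, 17) -> (-(17), -(-10), -(-7)) = (-17, 10, 7)

Answer: -17 10 7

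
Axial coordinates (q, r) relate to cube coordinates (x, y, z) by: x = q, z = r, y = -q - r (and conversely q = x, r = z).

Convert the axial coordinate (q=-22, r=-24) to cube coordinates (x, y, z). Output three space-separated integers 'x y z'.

x = q = -22
z = r = -24
y = -x - z = -(-22) - (-24) = 46

Answer: -22 46 -24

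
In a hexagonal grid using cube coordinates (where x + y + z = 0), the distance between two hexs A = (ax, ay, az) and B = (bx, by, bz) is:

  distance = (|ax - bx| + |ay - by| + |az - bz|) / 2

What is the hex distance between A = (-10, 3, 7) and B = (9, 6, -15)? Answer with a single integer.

|ax - bx| = |-10 - 9| = 19
|ay - by| = |3 - 6| = 3
|az - bz| = |7 - (-15)| = 22
distance = (19 + 3 + 22) / 2 = 44 / 2 = 22

Answer: 22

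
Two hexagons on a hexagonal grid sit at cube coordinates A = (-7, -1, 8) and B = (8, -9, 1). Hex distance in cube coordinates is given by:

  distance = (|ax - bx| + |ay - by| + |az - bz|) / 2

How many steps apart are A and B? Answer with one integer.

|ax - bx| = |-7 - 8| = 15
|ay - by| = |-1 - (-9)| = 8
|az - bz| = |8 - 1| = 7
distance = (15 + 8 + 7) / 2 = 30 / 2 = 15

Answer: 15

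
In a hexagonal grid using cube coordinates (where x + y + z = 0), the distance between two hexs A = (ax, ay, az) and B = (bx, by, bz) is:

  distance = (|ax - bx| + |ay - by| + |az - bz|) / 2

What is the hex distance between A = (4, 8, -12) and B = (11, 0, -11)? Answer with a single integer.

|ax - bx| = |4 - 11| = 7
|ay - by| = |8 - 0| = 8
|az - bz| = |-12 - (-11)| = 1
distance = (7 + 8 + 1) / 2 = 16 / 2 = 8

Answer: 8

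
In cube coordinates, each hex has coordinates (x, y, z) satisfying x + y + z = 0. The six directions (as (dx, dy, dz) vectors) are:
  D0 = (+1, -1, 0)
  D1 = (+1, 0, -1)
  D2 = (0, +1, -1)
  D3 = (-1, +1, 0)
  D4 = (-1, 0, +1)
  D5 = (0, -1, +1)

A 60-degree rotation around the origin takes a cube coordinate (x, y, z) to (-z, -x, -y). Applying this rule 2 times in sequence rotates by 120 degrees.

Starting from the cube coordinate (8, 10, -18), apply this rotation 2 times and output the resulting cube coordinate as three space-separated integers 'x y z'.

Answer: 10 -18 8

Derivation:
Start: (8, 10, -18)
Step 1: (8, 10, -18) -> (-(-18), -(8), -(10)) = (18, -8, -10)
Step 2: (18, -8, -10) -> (-(-10), -(18), -(-8)) = (10, -18, 8)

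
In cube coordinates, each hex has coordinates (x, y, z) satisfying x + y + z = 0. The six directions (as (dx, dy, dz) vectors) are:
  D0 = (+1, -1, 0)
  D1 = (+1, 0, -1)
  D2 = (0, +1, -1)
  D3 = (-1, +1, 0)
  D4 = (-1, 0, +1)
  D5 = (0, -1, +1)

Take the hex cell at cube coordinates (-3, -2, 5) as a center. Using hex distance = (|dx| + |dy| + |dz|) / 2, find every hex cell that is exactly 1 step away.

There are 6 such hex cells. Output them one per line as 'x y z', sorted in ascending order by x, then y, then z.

Answer: -4 -2 6
-4 -1 5
-3 -3 6
-3 -1 4
-2 -3 5
-2 -2 4

Derivation:
Walk ring at distance 1 from (-3, -2, 5):
Start at center + D4*1 = (-4, -2, 6)
  hex 0: (-4, -2, 6)
  hex 1: (-3, -3, 6)
  hex 2: (-2, -3, 5)
  hex 3: (-2, -2, 4)
  hex 4: (-3, -1, 4)
  hex 5: (-4, -1, 5)
Sorted: 6 hexes.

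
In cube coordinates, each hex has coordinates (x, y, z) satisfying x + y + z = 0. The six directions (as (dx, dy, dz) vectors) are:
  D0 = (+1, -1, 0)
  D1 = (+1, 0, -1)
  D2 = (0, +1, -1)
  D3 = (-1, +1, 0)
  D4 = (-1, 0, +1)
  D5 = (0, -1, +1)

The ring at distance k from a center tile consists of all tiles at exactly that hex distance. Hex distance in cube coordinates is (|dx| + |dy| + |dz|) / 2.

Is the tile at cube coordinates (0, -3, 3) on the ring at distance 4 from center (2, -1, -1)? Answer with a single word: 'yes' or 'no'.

|px - cx| = |0 - 2| = 2
|py - cy| = |-3 - (-1)| = 2
|pz - cz| = |3 - (-1)| = 4
distance = (2+2+4)/2 = 8/2 = 4
radius = 4; distance == radius -> yes

Answer: yes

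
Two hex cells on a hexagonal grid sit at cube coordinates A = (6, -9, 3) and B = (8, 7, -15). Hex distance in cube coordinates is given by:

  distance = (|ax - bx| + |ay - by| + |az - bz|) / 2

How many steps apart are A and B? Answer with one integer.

|ax - bx| = |6 - 8| = 2
|ay - by| = |-9 - 7| = 16
|az - bz| = |3 - (-15)| = 18
distance = (2 + 16 + 18) / 2 = 36 / 2 = 18

Answer: 18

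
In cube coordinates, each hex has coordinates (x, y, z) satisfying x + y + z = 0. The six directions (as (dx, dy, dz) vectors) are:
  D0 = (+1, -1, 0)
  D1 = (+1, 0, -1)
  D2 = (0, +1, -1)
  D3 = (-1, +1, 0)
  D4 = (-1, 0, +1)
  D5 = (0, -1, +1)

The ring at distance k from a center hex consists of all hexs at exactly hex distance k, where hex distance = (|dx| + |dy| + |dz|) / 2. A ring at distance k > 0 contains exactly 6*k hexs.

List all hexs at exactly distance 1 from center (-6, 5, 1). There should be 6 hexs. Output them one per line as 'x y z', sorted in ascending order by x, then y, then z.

Walk ring at distance 1 from (-6, 5, 1):
Start at center + D4*1 = (-7, 5, 2)
  hex 0: (-7, 5, 2)
  hex 1: (-6, 4, 2)
  hex 2: (-5, 4, 1)
  hex 3: (-5, 5, 0)
  hex 4: (-6, 6, 0)
  hex 5: (-7, 6, 1)
Sorted: 6 hexes.

Answer: -7 5 2
-7 6 1
-6 4 2
-6 6 0
-5 4 1
-5 5 0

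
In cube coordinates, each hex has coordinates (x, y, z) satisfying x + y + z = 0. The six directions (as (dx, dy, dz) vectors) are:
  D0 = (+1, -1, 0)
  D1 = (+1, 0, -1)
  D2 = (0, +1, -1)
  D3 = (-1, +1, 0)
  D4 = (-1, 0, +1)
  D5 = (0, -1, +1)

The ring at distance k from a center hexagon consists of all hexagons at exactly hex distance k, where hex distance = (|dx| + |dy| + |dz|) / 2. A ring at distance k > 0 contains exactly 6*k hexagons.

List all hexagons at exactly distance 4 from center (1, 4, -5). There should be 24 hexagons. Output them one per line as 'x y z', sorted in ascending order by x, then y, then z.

Answer: -3 4 -1
-3 5 -2
-3 6 -3
-3 7 -4
-3 8 -5
-2 3 -1
-2 8 -6
-1 2 -1
-1 8 -7
0 1 -1
0 8 -8
1 0 -1
1 8 -9
2 0 -2
2 7 -9
3 0 -3
3 6 -9
4 0 -4
4 5 -9
5 0 -5
5 1 -6
5 2 -7
5 3 -8
5 4 -9

Derivation:
Walk ring at distance 4 from (1, 4, -5):
Start at center + D4*4 = (-3, 4, -1)
  hex 0: (-3, 4, -1)
  hex 1: (-2, 3, -1)
  hex 2: (-1, 2, -1)
  hex 3: (0, 1, -1)
  hex 4: (1, 0, -1)
  hex 5: (2, 0, -2)
  hex 6: (3, 0, -3)
  hex 7: (4, 0, -4)
  hex 8: (5, 0, -5)
  hex 9: (5, 1, -6)
  hex 10: (5, 2, -7)
  hex 11: (5, 3, -8)
  hex 12: (5, 4, -9)
  hex 13: (4, 5, -9)
  hex 14: (3, 6, -9)
  hex 15: (2, 7, -9)
  hex 16: (1, 8, -9)
  hex 17: (0, 8, -8)
  hex 18: (-1, 8, -7)
  hex 19: (-2, 8, -6)
  hex 20: (-3, 8, -5)
  hex 21: (-3, 7, -4)
  hex 22: (-3, 6, -3)
  hex 23: (-3, 5, -2)
Sorted: 24 hexes.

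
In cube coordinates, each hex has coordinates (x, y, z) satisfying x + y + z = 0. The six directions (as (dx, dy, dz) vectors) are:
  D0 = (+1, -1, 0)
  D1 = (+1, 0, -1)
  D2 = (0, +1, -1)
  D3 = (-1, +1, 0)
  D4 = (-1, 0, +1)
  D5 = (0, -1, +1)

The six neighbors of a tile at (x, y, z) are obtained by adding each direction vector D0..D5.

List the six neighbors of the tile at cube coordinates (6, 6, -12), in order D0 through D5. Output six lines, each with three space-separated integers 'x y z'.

Center: (6, 6, -12). Add each direction:
  D0: (6, 6, -12) + (1, -1, 0) = (7, 5, -12)
  D1: (6, 6, -12) + (1, 0, -1) = (7, 6, -13)
  D2: (6, 6, -12) + (0, 1, -1) = (6, 7, -13)
  D3: (6, 6, -12) + (-1, 1, 0) = (5, 7, -12)
  D4: (6, 6, -12) + (-1, 0, 1) = (5, 6, -11)
  D5: (6, 6, -12) + (0, -1, 1) = (6, 5, -11)

Answer: 7 5 -12
7 6 -13
6 7 -13
5 7 -12
5 6 -11
6 5 -11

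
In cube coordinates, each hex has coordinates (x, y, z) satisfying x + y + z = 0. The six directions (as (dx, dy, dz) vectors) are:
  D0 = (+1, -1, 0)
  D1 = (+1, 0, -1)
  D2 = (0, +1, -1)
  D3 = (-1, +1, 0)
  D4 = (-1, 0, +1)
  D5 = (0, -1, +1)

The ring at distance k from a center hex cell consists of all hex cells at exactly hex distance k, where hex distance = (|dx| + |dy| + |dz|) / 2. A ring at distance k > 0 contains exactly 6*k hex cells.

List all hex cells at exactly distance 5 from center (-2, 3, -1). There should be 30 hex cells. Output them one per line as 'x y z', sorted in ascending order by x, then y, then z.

Walk ring at distance 5 from (-2, 3, -1):
Start at center + D4*5 = (-7, 3, 4)
  hex 0: (-7, 3, 4)
  hex 1: (-6, 2, 4)
  hex 2: (-5, 1, 4)
  hex 3: (-4, 0, 4)
  hex 4: (-3, -1, 4)
  hex 5: (-2, -2, 4)
  hex 6: (-1, -2, 3)
  hex 7: (0, -2, 2)
  hex 8: (1, -2, 1)
  hex 9: (2, -2, 0)
  hex 10: (3, -2, -1)
  hex 11: (3, -1, -2)
  hex 12: (3, 0, -3)
  hex 13: (3, 1, -4)
  hex 14: (3, 2, -5)
  hex 15: (3, 3, -6)
  hex 16: (2, 4, -6)
  hex 17: (1, 5, -6)
  hex 18: (0, 6, -6)
  hex 19: (-1, 7, -6)
  hex 20: (-2, 8, -6)
  hex 21: (-3, 8, -5)
  hex 22: (-4, 8, -4)
  hex 23: (-5, 8, -3)
  hex 24: (-6, 8, -2)
  hex 25: (-7, 8, -1)
  hex 26: (-7, 7, 0)
  hex 27: (-7, 6, 1)
  hex 28: (-7, 5, 2)
  hex 29: (-7, 4, 3)
Sorted: 30 hexes.

Answer: -7 3 4
-7 4 3
-7 5 2
-7 6 1
-7 7 0
-7 8 -1
-6 2 4
-6 8 -2
-5 1 4
-5 8 -3
-4 0 4
-4 8 -4
-3 -1 4
-3 8 -5
-2 -2 4
-2 8 -6
-1 -2 3
-1 7 -6
0 -2 2
0 6 -6
1 -2 1
1 5 -6
2 -2 0
2 4 -6
3 -2 -1
3 -1 -2
3 0 -3
3 1 -4
3 2 -5
3 3 -6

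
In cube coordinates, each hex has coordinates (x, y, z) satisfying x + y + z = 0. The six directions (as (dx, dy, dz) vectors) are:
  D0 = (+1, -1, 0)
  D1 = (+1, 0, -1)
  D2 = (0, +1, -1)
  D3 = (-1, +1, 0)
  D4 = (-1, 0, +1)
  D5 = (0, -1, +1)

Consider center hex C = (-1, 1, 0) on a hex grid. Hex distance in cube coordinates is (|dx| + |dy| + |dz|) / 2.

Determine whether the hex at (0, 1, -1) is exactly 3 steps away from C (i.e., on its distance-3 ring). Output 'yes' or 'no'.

|px - cx| = |0 - (-1)| = 1
|py - cy| = |1 - 1| = 0
|pz - cz| = |-1 - 0| = 1
distance = (1+0+1)/2 = 2/2 = 1
radius = 3; distance != radius -> no

Answer: no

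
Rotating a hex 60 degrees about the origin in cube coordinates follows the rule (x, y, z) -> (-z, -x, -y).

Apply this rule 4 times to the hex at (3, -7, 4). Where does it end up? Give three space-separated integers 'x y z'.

Answer: 4 3 -7

Derivation:
Start: (3, -7, 4)
Step 1: (3, -7, 4) -> (-(4), -(3), -(-7)) = (-4, -3, 7)
Step 2: (-4, -3, 7) -> (-(7), -(-4), -(-3)) = (-7, 4, 3)
Step 3: (-7, 4, 3) -> (-(3), -(-7), -(4)) = (-3, 7, -4)
Step 4: (-3, 7, -4) -> (-(-4), -(-3), -(7)) = (4, 3, -7)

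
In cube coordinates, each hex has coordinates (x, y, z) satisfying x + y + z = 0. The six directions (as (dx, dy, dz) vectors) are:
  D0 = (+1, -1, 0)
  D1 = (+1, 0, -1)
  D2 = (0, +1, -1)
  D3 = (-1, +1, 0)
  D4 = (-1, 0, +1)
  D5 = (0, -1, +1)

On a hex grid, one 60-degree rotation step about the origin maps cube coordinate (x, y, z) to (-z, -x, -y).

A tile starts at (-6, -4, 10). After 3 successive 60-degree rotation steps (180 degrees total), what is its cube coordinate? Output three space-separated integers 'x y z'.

Start: (-6, -4, 10)
Step 1: (-6, -4, 10) -> (-(10), -(-6), -(-4)) = (-10, 6, 4)
Step 2: (-10, 6, 4) -> (-(4), -(-10), -(6)) = (-4, 10, -6)
Step 3: (-4, 10, -6) -> (-(-6), -(-4), -(10)) = (6, 4, -10)

Answer: 6 4 -10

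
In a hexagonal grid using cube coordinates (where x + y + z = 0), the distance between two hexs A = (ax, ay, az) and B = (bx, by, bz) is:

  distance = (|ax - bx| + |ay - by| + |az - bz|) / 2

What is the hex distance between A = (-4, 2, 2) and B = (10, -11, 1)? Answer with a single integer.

|ax - bx| = |-4 - 10| = 14
|ay - by| = |2 - (-11)| = 13
|az - bz| = |2 - 1| = 1
distance = (14 + 13 + 1) / 2 = 28 / 2 = 14

Answer: 14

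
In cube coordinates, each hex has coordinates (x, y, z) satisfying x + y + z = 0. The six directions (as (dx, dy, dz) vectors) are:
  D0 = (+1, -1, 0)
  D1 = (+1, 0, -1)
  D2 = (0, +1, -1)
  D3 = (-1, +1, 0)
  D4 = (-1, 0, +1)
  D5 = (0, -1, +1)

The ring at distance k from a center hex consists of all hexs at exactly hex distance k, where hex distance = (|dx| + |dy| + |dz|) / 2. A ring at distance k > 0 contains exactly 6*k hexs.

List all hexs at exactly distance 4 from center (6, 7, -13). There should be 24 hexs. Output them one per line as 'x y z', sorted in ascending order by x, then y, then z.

Walk ring at distance 4 from (6, 7, -13):
Start at center + D4*4 = (2, 7, -9)
  hex 0: (2, 7, -9)
  hex 1: (3, 6, -9)
  hex 2: (4, 5, -9)
  hex 3: (5, 4, -9)
  hex 4: (6, 3, -9)
  hex 5: (7, 3, -10)
  hex 6: (8, 3, -11)
  hex 7: (9, 3, -12)
  hex 8: (10, 3, -13)
  hex 9: (10, 4, -14)
  hex 10: (10, 5, -15)
  hex 11: (10, 6, -16)
  hex 12: (10, 7, -17)
  hex 13: (9, 8, -17)
  hex 14: (8, 9, -17)
  hex 15: (7, 10, -17)
  hex 16: (6, 11, -17)
  hex 17: (5, 11, -16)
  hex 18: (4, 11, -15)
  hex 19: (3, 11, -14)
  hex 20: (2, 11, -13)
  hex 21: (2, 10, -12)
  hex 22: (2, 9, -11)
  hex 23: (2, 8, -10)
Sorted: 24 hexes.

Answer: 2 7 -9
2 8 -10
2 9 -11
2 10 -12
2 11 -13
3 6 -9
3 11 -14
4 5 -9
4 11 -15
5 4 -9
5 11 -16
6 3 -9
6 11 -17
7 3 -10
7 10 -17
8 3 -11
8 9 -17
9 3 -12
9 8 -17
10 3 -13
10 4 -14
10 5 -15
10 6 -16
10 7 -17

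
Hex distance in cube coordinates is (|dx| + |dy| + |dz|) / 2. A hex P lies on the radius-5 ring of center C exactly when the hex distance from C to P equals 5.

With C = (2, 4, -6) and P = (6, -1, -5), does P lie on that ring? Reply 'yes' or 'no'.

Answer: yes

Derivation:
|px - cx| = |6 - 2| = 4
|py - cy| = |-1 - 4| = 5
|pz - cz| = |-5 - (-6)| = 1
distance = (4+5+1)/2 = 10/2 = 5
radius = 5; distance == radius -> yes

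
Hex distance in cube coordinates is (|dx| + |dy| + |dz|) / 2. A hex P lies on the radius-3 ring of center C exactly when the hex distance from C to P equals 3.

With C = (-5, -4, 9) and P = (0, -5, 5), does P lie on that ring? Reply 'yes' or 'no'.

Answer: no

Derivation:
|px - cx| = |0 - (-5)| = 5
|py - cy| = |-5 - (-4)| = 1
|pz - cz| = |5 - 9| = 4
distance = (5+1+4)/2 = 10/2 = 5
radius = 3; distance != radius -> no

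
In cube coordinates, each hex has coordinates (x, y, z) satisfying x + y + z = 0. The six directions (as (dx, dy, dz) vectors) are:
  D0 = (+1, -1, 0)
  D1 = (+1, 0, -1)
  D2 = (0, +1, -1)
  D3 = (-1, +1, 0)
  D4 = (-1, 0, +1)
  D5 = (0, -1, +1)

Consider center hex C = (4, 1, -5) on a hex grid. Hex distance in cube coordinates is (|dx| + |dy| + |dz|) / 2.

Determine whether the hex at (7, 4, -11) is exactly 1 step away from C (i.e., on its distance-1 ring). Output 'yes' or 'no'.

Answer: no

Derivation:
|px - cx| = |7 - 4| = 3
|py - cy| = |4 - 1| = 3
|pz - cz| = |-11 - (-5)| = 6
distance = (3+3+6)/2 = 12/2 = 6
radius = 1; distance != radius -> no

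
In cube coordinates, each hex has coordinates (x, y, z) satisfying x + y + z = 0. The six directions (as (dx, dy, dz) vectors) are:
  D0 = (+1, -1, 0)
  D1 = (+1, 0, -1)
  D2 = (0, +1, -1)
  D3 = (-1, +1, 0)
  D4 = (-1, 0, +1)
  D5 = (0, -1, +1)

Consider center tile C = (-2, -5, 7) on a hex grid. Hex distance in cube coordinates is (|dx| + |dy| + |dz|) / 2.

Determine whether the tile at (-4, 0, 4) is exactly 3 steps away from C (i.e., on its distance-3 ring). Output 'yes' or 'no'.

Answer: no

Derivation:
|px - cx| = |-4 - (-2)| = 2
|py - cy| = |0 - (-5)| = 5
|pz - cz| = |4 - 7| = 3
distance = (2+5+3)/2 = 10/2 = 5
radius = 3; distance != radius -> no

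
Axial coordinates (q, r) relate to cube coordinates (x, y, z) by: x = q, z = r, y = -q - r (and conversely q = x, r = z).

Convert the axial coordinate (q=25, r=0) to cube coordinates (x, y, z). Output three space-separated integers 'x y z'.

x = q = 25
z = r = 0
y = -x - z = -(25) - (0) = -25

Answer: 25 -25 0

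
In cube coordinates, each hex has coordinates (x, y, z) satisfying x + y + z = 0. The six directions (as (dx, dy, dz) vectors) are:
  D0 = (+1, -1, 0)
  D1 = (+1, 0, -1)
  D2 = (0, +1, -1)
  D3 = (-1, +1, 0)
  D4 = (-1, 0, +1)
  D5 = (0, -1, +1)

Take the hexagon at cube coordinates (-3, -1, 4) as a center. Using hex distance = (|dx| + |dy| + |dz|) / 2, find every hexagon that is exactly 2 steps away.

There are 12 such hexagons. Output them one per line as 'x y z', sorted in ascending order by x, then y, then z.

Walk ring at distance 2 from (-3, -1, 4):
Start at center + D4*2 = (-5, -1, 6)
  hex 0: (-5, -1, 6)
  hex 1: (-4, -2, 6)
  hex 2: (-3, -3, 6)
  hex 3: (-2, -3, 5)
  hex 4: (-1, -3, 4)
  hex 5: (-1, -2, 3)
  hex 6: (-1, -1, 2)
  hex 7: (-2, 0, 2)
  hex 8: (-3, 1, 2)
  hex 9: (-4, 1, 3)
  hex 10: (-5, 1, 4)
  hex 11: (-5, 0, 5)
Sorted: 12 hexes.

Answer: -5 -1 6
-5 0 5
-5 1 4
-4 -2 6
-4 1 3
-3 -3 6
-3 1 2
-2 -3 5
-2 0 2
-1 -3 4
-1 -2 3
-1 -1 2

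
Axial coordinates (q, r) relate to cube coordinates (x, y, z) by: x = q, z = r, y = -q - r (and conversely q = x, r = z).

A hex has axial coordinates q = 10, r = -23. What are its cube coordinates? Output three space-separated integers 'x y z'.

Answer: 10 13 -23

Derivation:
x = q = 10
z = r = -23
y = -x - z = -(10) - (-23) = 13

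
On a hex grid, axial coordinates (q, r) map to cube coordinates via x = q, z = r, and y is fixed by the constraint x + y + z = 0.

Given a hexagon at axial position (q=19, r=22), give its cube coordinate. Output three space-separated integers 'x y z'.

Answer: 19 -41 22

Derivation:
x = q = 19
z = r = 22
y = -x - z = -(19) - (22) = -41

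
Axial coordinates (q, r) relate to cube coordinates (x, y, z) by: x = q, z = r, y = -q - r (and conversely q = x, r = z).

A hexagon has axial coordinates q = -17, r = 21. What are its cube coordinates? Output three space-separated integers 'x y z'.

x = q = -17
z = r = 21
y = -x - z = -(-17) - (21) = -4

Answer: -17 -4 21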